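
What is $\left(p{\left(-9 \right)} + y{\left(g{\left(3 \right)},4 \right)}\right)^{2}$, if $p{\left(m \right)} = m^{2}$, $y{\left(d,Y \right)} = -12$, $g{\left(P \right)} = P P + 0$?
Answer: $4761$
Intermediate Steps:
$g{\left(P \right)} = P^{2}$ ($g{\left(P \right)} = P^{2} + 0 = P^{2}$)
$\left(p{\left(-9 \right)} + y{\left(g{\left(3 \right)},4 \right)}\right)^{2} = \left(\left(-9\right)^{2} - 12\right)^{2} = \left(81 - 12\right)^{2} = 69^{2} = 4761$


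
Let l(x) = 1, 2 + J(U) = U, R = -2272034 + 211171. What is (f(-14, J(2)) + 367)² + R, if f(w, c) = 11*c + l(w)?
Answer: -1925439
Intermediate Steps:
R = -2060863
J(U) = -2 + U
f(w, c) = 1 + 11*c (f(w, c) = 11*c + 1 = 1 + 11*c)
(f(-14, J(2)) + 367)² + R = ((1 + 11*(-2 + 2)) + 367)² - 2060863 = ((1 + 11*0) + 367)² - 2060863 = ((1 + 0) + 367)² - 2060863 = (1 + 367)² - 2060863 = 368² - 2060863 = 135424 - 2060863 = -1925439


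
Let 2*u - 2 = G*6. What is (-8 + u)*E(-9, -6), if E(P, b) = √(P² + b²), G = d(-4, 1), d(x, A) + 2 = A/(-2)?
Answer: -87*√13/2 ≈ -156.84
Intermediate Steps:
d(x, A) = -2 - A/2 (d(x, A) = -2 + A/(-2) = -2 + A*(-½) = -2 - A/2)
G = -5/2 (G = -2 - ½*1 = -2 - ½ = -5/2 ≈ -2.5000)
u = -13/2 (u = 1 + (-5/2*6)/2 = 1 + (½)*(-15) = 1 - 15/2 = -13/2 ≈ -6.5000)
(-8 + u)*E(-9, -6) = (-8 - 13/2)*√((-9)² + (-6)²) = -29*√(81 + 36)/2 = -87*√13/2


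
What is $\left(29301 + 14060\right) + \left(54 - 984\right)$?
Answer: $42431$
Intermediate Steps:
$\left(29301 + 14060\right) + \left(54 - 984\right) = 43361 + \left(54 - 984\right) = 43361 - 930 = 42431$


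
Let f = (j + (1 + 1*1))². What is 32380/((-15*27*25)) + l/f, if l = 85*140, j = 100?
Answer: -70717/34425 ≈ -2.0542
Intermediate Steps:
l = 11900
f = 10404 (f = (100 + (1 + 1*1))² = (100 + (1 + 1))² = (100 + 2)² = 102² = 10404)
32380/((-15*27*25)) + l/f = 32380/((-15*27*25)) + 11900/10404 = 32380/((-405*25)) + 11900*(1/10404) = 32380/(-10125) + 175/153 = 32380*(-1/10125) + 175/153 = -6476/2025 + 175/153 = -70717/34425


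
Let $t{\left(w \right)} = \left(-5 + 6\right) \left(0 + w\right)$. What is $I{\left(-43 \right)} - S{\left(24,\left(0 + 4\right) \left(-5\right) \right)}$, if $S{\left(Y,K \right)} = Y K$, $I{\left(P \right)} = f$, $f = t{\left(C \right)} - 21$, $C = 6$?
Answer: $465$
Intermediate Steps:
$t{\left(w \right)} = w$ ($t{\left(w \right)} = 1 w = w$)
$f = -15$ ($f = 6 - 21 = -15$)
$I{\left(P \right)} = -15$
$S{\left(Y,K \right)} = K Y$
$I{\left(-43 \right)} - S{\left(24,\left(0 + 4\right) \left(-5\right) \right)} = -15 - \left(0 + 4\right) \left(-5\right) 24 = -15 - 4 \left(-5\right) 24 = -15 - \left(-20\right) 24 = -15 - -480 = -15 + 480 = 465$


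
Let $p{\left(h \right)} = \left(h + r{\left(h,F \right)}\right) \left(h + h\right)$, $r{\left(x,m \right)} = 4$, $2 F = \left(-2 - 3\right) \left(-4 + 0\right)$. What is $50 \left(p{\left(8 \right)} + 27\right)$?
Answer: $10950$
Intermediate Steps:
$F = 10$ ($F = \frac{\left(-2 - 3\right) \left(-4 + 0\right)}{2} = \frac{\left(-5\right) \left(-4\right)}{2} = \frac{1}{2} \cdot 20 = 10$)
$p{\left(h \right)} = 2 h \left(4 + h\right)$ ($p{\left(h \right)} = \left(h + 4\right) \left(h + h\right) = \left(4 + h\right) 2 h = 2 h \left(4 + h\right)$)
$50 \left(p{\left(8 \right)} + 27\right) = 50 \left(2 \cdot 8 \left(4 + 8\right) + 27\right) = 50 \left(2 \cdot 8 \cdot 12 + 27\right) = 50 \left(192 + 27\right) = 50 \cdot 219 = 10950$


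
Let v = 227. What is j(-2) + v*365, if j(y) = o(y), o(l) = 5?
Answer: 82860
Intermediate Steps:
j(y) = 5
j(-2) + v*365 = 5 + 227*365 = 5 + 82855 = 82860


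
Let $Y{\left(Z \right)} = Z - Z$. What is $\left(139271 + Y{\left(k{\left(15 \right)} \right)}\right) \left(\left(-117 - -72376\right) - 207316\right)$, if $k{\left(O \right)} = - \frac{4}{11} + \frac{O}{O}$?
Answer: $-18809523447$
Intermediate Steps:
$k{\left(O \right)} = \frac{7}{11}$ ($k{\left(O \right)} = \left(-4\right) \frac{1}{11} + 1 = - \frac{4}{11} + 1 = \frac{7}{11}$)
$Y{\left(Z \right)} = 0$
$\left(139271 + Y{\left(k{\left(15 \right)} \right)}\right) \left(\left(-117 - -72376\right) - 207316\right) = \left(139271 + 0\right) \left(\left(-117 - -72376\right) - 207316\right) = 139271 \left(\left(-117 + 72376\right) - 207316\right) = 139271 \left(72259 - 207316\right) = 139271 \left(-135057\right) = -18809523447$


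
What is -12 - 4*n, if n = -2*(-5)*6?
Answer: -252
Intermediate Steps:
n = 60 (n = 10*6 = 60)
-12 - 4*n = -12 - 4*60 = -12 - 240 = -252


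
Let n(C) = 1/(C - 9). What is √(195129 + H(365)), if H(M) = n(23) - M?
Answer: √38173758/14 ≈ 441.32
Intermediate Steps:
n(C) = 1/(-9 + C)
H(M) = 1/14 - M (H(M) = 1/(-9 + 23) - M = 1/14 - M)
√(195129 + H(365)) = √(195129 + (1/14 - 1*365)) = √(195129 + (1/14 - 365)) = √(195129 - 5109/14) = √(2726697/14) = √38173758/14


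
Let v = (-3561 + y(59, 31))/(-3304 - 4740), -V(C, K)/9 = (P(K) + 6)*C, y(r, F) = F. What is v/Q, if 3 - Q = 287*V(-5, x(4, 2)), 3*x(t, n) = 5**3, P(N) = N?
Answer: -1765/2475991464 ≈ -7.1285e-7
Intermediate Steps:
x(t, n) = 125/3 (x(t, n) = (1/3)*5**3 = (1/3)*125 = 125/3)
V(C, K) = -9*C*(6 + K) (V(C, K) = -9*(K + 6)*C = -9*(6 + K)*C = -9*C*(6 + K))
v = 1765/4022 (v = (-3561 + 31)/(-3304 - 4740) = -3530/(-8044) = -3530*(-1/8044) = 1765/4022 ≈ 0.43884)
Q = -615612 (Q = 3 - 287*(-9*(-5)*(6 + 125/3)) = 3 - 287*(-9*(-5)*143/3) = 3 - 287*2145 = 3 - 1*615615 = 3 - 615615 = -615612)
v/Q = (1765/4022)/(-615612) = (1765/4022)*(-1/615612) = -1765/2475991464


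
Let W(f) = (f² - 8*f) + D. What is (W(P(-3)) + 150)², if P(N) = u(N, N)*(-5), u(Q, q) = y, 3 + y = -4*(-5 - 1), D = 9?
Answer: 144576576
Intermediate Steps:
y = 21 (y = -3 - 4*(-5 - 1) = -3 - 4*(-6) = -3 + 24 = 21)
u(Q, q) = 21
P(N) = -105 (P(N) = 21*(-5) = -105)
W(f) = 9 + f² - 8*f (W(f) = (f² - 8*f) + 9 = 9 + f² - 8*f)
(W(P(-3)) + 150)² = ((9 + (-105)² - 8*(-105)) + 150)² = ((9 + 11025 + 840) + 150)² = (11874 + 150)² = 12024² = 144576576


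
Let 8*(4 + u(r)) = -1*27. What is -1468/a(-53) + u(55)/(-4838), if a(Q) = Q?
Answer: 963061/34768 ≈ 27.700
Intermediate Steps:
u(r) = -59/8 (u(r) = -4 + (-1*27)/8 = -4 + (⅛)*(-27) = -4 - 27/8 = -59/8)
-1468/a(-53) + u(55)/(-4838) = -1468/(-53) - 59/8/(-4838) = -1468*(-1/53) - 59/8*(-1/4838) = 1468/53 + 1/656 = 963061/34768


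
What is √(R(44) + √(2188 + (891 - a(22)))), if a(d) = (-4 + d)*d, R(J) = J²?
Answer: √(1936 + √2683) ≈ 44.585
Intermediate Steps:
a(d) = d*(-4 + d)
√(R(44) + √(2188 + (891 - a(22)))) = √(44² + √(2188 + (891 - 22*(-4 + 22)))) = √(1936 + √(2188 + (891 - 22*18))) = √(1936 + √(2188 + (891 - 1*396))) = √(1936 + √(2188 + (891 - 396))) = √(1936 + √(2188 + 495)) = √(1936 + √2683)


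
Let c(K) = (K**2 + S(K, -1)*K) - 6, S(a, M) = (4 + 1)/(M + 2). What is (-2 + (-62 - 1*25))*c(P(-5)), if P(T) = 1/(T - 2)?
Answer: 29192/49 ≈ 595.75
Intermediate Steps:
S(a, M) = 5/(2 + M)
P(T) = 1/(-2 + T)
c(K) = -6 + K**2 + 5*K (c(K) = (K**2 + (5/(2 - 1))*K) - 6 = (K**2 + (5/1)*K) - 6 = (K**2 + (5*1)*K) - 6 = (K**2 + 5*K) - 6 = -6 + K**2 + 5*K)
(-2 + (-62 - 1*25))*c(P(-5)) = (-2 + (-62 - 1*25))*(-6 + (1/(-2 - 5))**2 + 5/(-2 - 5)) = (-2 + (-62 - 25))*(-6 + (1/(-7))**2 + 5/(-7)) = (-2 - 87)*(-6 + (-1/7)**2 + 5*(-1/7)) = -89*(-6 + 1/49 - 5/7) = -89*(-328/49) = 29192/49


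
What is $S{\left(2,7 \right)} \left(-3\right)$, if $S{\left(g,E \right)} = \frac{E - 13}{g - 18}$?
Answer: $- \frac{9}{8} \approx -1.125$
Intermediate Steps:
$S{\left(g,E \right)} = \frac{-13 + E}{-18 + g}$
$S{\left(2,7 \right)} \left(-3\right) = \frac{-13 + 7}{-18 + 2} \left(-3\right) = \frac{1}{-16} \left(-6\right) \left(-3\right) = \left(- \frac{1}{16}\right) \left(-6\right) \left(-3\right) = \frac{3}{8} \left(-3\right) = - \frac{9}{8}$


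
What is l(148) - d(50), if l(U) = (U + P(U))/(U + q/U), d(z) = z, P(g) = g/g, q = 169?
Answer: -1081598/22073 ≈ -49.001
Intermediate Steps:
P(g) = 1
l(U) = (1 + U)/(U + 169/U) (l(U) = (U + 1)/(U + 169/U) = (1 + U)/(U + 169/U))
l(148) - d(50) = 148*(1 + 148)/(169 + 148**2) - 1*50 = 148*149/(169 + 21904) - 50 = 148*149/22073 - 50 = 148*(1/22073)*149 - 50 = 22052/22073 - 50 = -1081598/22073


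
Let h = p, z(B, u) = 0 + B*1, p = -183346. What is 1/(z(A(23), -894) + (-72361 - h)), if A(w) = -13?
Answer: 1/110972 ≈ 9.0113e-6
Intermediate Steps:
z(B, u) = B (z(B, u) = 0 + B = B)
h = -183346
1/(z(A(23), -894) + (-72361 - h)) = 1/(-13 + (-72361 - 1*(-183346))) = 1/(-13 + (-72361 + 183346)) = 1/(-13 + 110985) = 1/110972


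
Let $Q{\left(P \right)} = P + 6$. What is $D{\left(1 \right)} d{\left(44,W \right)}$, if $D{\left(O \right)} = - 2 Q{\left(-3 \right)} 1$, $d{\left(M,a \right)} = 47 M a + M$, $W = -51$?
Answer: $632544$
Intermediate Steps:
$d{\left(M,a \right)} = M + 47 M a$ ($d{\left(M,a \right)} = 47 M a + M = M + 47 M a$)
$Q{\left(P \right)} = 6 + P$
$D{\left(O \right)} = -6$ ($D{\left(O \right)} = - 2 \left(6 - 3\right) 1 = \left(-2\right) 3 \cdot 1 = \left(-6\right) 1 = -6$)
$D{\left(1 \right)} d{\left(44,W \right)} = - 6 \cdot 44 \left(1 + 47 \left(-51\right)\right) = - 6 \cdot 44 \left(1 - 2397\right) = - 6 \cdot 44 \left(-2396\right) = \left(-6\right) \left(-105424\right) = 632544$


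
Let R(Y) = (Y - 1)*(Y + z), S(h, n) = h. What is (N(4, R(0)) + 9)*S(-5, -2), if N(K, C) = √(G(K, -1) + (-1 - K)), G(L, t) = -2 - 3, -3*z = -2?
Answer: -45 - 5*I*√10 ≈ -45.0 - 15.811*I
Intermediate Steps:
z = ⅔ (z = -⅓*(-2) = ⅔ ≈ 0.66667)
R(Y) = (-1 + Y)*(⅔ + Y) (R(Y) = (Y - 1)*(Y + ⅔) = (-1 + Y)*(⅔ + Y))
G(L, t) = -5
N(K, C) = √(-6 - K) (N(K, C) = √(-5 + (-1 - K)) = √(-6 - K))
(N(4, R(0)) + 9)*S(-5, -2) = (√(-6 - 1*4) + 9)*(-5) = (√(-6 - 4) + 9)*(-5) = (√(-10) + 9)*(-5) = (I*√10 + 9)*(-5) = (9 + I*√10)*(-5) = -45 - 5*I*√10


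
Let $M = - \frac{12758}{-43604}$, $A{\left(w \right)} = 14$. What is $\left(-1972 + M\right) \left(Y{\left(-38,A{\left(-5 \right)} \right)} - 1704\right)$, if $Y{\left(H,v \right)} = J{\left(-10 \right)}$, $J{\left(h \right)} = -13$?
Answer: $\frac{73808962305}{21802} \approx 3.3854 \cdot 10^{6}$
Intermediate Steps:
$M = \frac{6379}{21802}$ ($M = \left(-12758\right) \left(- \frac{1}{43604}\right) = \frac{6379}{21802} \approx 0.29259$)
$Y{\left(H,v \right)} = -13$
$\left(-1972 + M\right) \left(Y{\left(-38,A{\left(-5 \right)} \right)} - 1704\right) = \left(-1972 + \frac{6379}{21802}\right) \left(-13 - 1704\right) = \left(- \frac{42987165}{21802}\right) \left(-1717\right) = \frac{73808962305}{21802}$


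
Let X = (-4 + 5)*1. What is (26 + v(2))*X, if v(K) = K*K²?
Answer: 34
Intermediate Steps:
X = 1 (X = 1*1 = 1)
v(K) = K³
(26 + v(2))*X = (26 + 2³)*1 = (26 + 8)*1 = 34*1 = 34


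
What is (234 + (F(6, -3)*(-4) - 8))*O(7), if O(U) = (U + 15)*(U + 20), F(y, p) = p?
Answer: 141372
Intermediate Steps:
O(U) = (15 + U)*(20 + U)
(234 + (F(6, -3)*(-4) - 8))*O(7) = (234 + (-3*(-4) - 8))*(300 + 7² + 35*7) = (234 + (12 - 8))*(300 + 49 + 245) = (234 + 4)*594 = 238*594 = 141372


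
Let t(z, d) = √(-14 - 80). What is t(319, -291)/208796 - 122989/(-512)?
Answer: 122989/512 + I*√94/208796 ≈ 240.21 + 4.6435e-5*I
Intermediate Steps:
t(z, d) = I*√94 (t(z, d) = √(-94) = I*√94)
t(319, -291)/208796 - 122989/(-512) = (I*√94)/208796 - 122989/(-512) = (I*√94)*(1/208796) - 122989*(-1/512) = I*√94/208796 + 122989/512 = 122989/512 + I*√94/208796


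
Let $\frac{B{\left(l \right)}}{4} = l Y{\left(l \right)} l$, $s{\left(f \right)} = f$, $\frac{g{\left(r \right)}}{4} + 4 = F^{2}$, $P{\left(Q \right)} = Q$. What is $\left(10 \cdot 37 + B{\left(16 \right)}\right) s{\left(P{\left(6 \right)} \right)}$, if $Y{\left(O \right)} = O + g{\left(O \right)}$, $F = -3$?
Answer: $223404$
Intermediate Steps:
$g{\left(r \right)} = 20$ ($g{\left(r \right)} = -16 + 4 \left(-3\right)^{2} = -16 + 4 \cdot 9 = -16 + 36 = 20$)
$Y{\left(O \right)} = 20 + O$ ($Y{\left(O \right)} = O + 20 = 20 + O$)
$B{\left(l \right)} = 4 l^{2} \left(20 + l\right)$ ($B{\left(l \right)} = 4 l \left(20 + l\right) l = 4 l^{2} \left(20 + l\right)$)
$\left(10 \cdot 37 + B{\left(16 \right)}\right) s{\left(P{\left(6 \right)} \right)} = \left(10 \cdot 37 + 4 \cdot 16^{2} \left(20 + 16\right)\right) 6 = \left(370 + 4 \cdot 256 \cdot 36\right) 6 = \left(370 + 36864\right) 6 = 37234 \cdot 6 = 223404$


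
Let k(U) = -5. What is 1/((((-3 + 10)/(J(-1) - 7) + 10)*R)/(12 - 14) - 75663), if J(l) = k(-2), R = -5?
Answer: -24/1815347 ≈ -1.3221e-5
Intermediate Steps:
J(l) = -5
1/((((-3 + 10)/(J(-1) - 7) + 10)*R)/(12 - 14) - 75663) = 1/((((-3 + 10)/(-5 - 7) + 10)*(-5))/(12 - 14) - 75663) = 1/(((7/(-12) + 10)*(-5))/(-2) - 75663) = 1/(((7*(-1/12) + 10)*(-5))*(-½) - 75663) = 1/(((-7/12 + 10)*(-5))*(-½) - 75663) = 1/(((113/12)*(-5))*(-½) - 75663) = 1/(-565/12*(-½) - 75663) = 1/(565/24 - 75663) = 1/(-1815347/24) = -24/1815347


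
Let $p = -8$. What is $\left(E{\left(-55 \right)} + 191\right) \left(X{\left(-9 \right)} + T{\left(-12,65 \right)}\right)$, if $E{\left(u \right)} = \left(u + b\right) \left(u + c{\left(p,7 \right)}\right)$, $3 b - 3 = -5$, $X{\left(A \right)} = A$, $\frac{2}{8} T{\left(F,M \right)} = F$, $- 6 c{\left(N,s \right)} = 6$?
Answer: $-188575$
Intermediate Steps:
$c{\left(N,s \right)} = -1$ ($c{\left(N,s \right)} = \left(- \frac{1}{6}\right) 6 = -1$)
$T{\left(F,M \right)} = 4 F$
$b = - \frac{2}{3}$ ($b = 1 + \frac{1}{3} \left(-5\right) = 1 - \frac{5}{3} = - \frac{2}{3} \approx -0.66667$)
$E{\left(u \right)} = \left(-1 + u\right) \left(- \frac{2}{3} + u\right)$ ($E{\left(u \right)} = \left(u - \frac{2}{3}\right) \left(u - 1\right) = \left(- \frac{2}{3} + u\right) \left(-1 + u\right) = \left(-1 + u\right) \left(- \frac{2}{3} + u\right)$)
$\left(E{\left(-55 \right)} + 191\right) \left(X{\left(-9 \right)} + T{\left(-12,65 \right)}\right) = \left(\left(\frac{2}{3} + \left(-55\right)^{2} - - \frac{275}{3}\right) + 191\right) \left(-9 + 4 \left(-12\right)\right) = \left(\left(\frac{2}{3} + 3025 + \frac{275}{3}\right) + 191\right) \left(-9 - 48\right) = \left(\frac{9352}{3} + 191\right) \left(-57\right) = \frac{9925}{3} \left(-57\right) = -188575$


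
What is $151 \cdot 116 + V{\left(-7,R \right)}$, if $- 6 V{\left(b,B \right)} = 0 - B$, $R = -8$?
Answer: $\frac{52544}{3} \approx 17515.0$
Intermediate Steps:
$V{\left(b,B \right)} = \frac{B}{6}$ ($V{\left(b,B \right)} = - \frac{0 - B}{6} = - \frac{\left(-1\right) B}{6} = \frac{B}{6}$)
$151 \cdot 116 + V{\left(-7,R \right)} = 151 \cdot 116 + \frac{1}{6} \left(-8\right) = 17516 - \frac{4}{3} = \frac{52544}{3}$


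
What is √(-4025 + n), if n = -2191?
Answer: 2*I*√1554 ≈ 78.842*I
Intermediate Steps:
√(-4025 + n) = √(-4025 - 2191) = √(-6216) = 2*I*√1554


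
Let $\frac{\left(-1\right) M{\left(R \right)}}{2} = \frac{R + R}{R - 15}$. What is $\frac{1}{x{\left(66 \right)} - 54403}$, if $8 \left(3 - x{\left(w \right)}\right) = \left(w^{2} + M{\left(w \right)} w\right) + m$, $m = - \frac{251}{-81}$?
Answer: $- \frac{11016}{604802431} \approx -1.8214 \cdot 10^{-5}$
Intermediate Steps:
$m = \frac{251}{81}$ ($m = \left(-251\right) \left(- \frac{1}{81}\right) = \frac{251}{81} \approx 3.0988$)
$M{\left(R \right)} = - \frac{4 R}{-15 + R}$ ($M{\left(R \right)} = - 2 \frac{R + R}{R - 15} = - 2 \frac{2 R}{-15 + R} = - \frac{4 R}{-15 + R}$)
$x{\left(w \right)} = \frac{1693}{648} - \frac{w^{2}}{8} + \frac{w^{2}}{2 \left(-15 + w\right)}$ ($x{\left(w \right)} = 3 - \frac{\left(w^{2} + - \frac{4 w}{-15 + w} w\right) + \frac{251}{81}}{8} = 3 - \frac{\left(w^{2} - \frac{4 w^{2}}{-15 + w}\right) + \frac{251}{81}}{8} = 3 - \frac{\frac{251}{81} + w^{2} - \frac{4 w^{2}}{-15 + w}}{8} = 3 - \left(\frac{251}{648} + \frac{w^{2}}{8} - \frac{w^{2}}{2 \left(-15 + w\right)}\right) = \frac{1693}{648} - \frac{w^{2}}{8} + \frac{w^{2}}{2 \left(-15 + w\right)}$)
$\frac{1}{x{\left(66 \right)} - 54403} = \frac{1}{\frac{324 \cdot 66^{2} + \left(-15 + 66\right) \left(1693 - 81 \cdot 66^{2}\right)}{648 \left(-15 + 66\right)} - 54403} = \frac{1}{\frac{324 \cdot 4356 + 51 \left(1693 - 352836\right)}{648 \cdot 51} - 54403} = \frac{1}{\frac{1}{648} \cdot \frac{1}{51} \left(1411344 + 51 \left(1693 - 352836\right)\right) - 54403} = \frac{1}{\frac{1}{648} \cdot \frac{1}{51} \left(1411344 + 51 \left(-351143\right)\right) - 54403} = \frac{1}{\frac{1}{648} \cdot \frac{1}{51} \left(1411344 - 17908293\right) - 54403} = \frac{1}{\frac{1}{648} \cdot \frac{1}{51} \left(-16496949\right) - 54403} = \frac{1}{- \frac{5498983}{11016} - 54403} = \frac{1}{- \frac{604802431}{11016}} = - \frac{11016}{604802431}$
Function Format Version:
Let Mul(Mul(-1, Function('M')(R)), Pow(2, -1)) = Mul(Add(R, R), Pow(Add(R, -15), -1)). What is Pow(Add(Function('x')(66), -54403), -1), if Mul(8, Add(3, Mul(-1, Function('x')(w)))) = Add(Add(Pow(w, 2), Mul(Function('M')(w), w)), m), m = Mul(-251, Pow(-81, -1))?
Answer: Rational(-11016, 604802431) ≈ -1.8214e-5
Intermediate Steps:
m = Rational(251, 81) (m = Mul(-251, Rational(-1, 81)) = Rational(251, 81) ≈ 3.0988)
Function('M')(R) = Mul(-4, R, Pow(Add(-15, R), -1)) (Function('M')(R) = Mul(-2, Mul(Add(R, R), Pow(Add(R, -15), -1))) = Mul(-2, Mul(Mul(2, R), Pow(Add(-15, R), -1))) = Mul(-2, Mul(2, R, Pow(Add(-15, R), -1))) = Mul(-4, R, Pow(Add(-15, R), -1)))
Function('x')(w) = Add(Rational(1693, 648), Mul(Rational(-1, 8), Pow(w, 2)), Mul(Rational(1, 2), Pow(w, 2), Pow(Add(-15, w), -1))) (Function('x')(w) = Add(3, Mul(Rational(-1, 8), Add(Add(Pow(w, 2), Mul(Mul(-4, w, Pow(Add(-15, w), -1)), w)), Rational(251, 81)))) = Add(3, Mul(Rational(-1, 8), Add(Add(Pow(w, 2), Mul(-4, Pow(w, 2), Pow(Add(-15, w), -1))), Rational(251, 81)))) = Add(3, Mul(Rational(-1, 8), Add(Rational(251, 81), Pow(w, 2), Mul(-4, Pow(w, 2), Pow(Add(-15, w), -1))))) = Add(3, Add(Rational(-251, 648), Mul(Rational(-1, 8), Pow(w, 2)), Mul(Rational(1, 2), Pow(w, 2), Pow(Add(-15, w), -1)))) = Add(Rational(1693, 648), Mul(Rational(-1, 8), Pow(w, 2)), Mul(Rational(1, 2), Pow(w, 2), Pow(Add(-15, w), -1))))
Pow(Add(Function('x')(66), -54403), -1) = Pow(Add(Mul(Rational(1, 648), Pow(Add(-15, 66), -1), Add(Mul(324, Pow(66, 2)), Mul(Add(-15, 66), Add(1693, Mul(-81, Pow(66, 2)))))), -54403), -1) = Pow(Add(Mul(Rational(1, 648), Pow(51, -1), Add(Mul(324, 4356), Mul(51, Add(1693, Mul(-81, 4356))))), -54403), -1) = Pow(Add(Mul(Rational(1, 648), Rational(1, 51), Add(1411344, Mul(51, Add(1693, -352836)))), -54403), -1) = Pow(Add(Mul(Rational(1, 648), Rational(1, 51), Add(1411344, Mul(51, -351143))), -54403), -1) = Pow(Add(Mul(Rational(1, 648), Rational(1, 51), Add(1411344, -17908293)), -54403), -1) = Pow(Add(Mul(Rational(1, 648), Rational(1, 51), -16496949), -54403), -1) = Pow(Add(Rational(-5498983, 11016), -54403), -1) = Pow(Rational(-604802431, 11016), -1) = Rational(-11016, 604802431)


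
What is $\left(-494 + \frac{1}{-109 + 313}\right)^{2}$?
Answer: $\frac{10155600625}{41616} \approx 2.4403 \cdot 10^{5}$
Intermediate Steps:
$\left(-494 + \frac{1}{-109 + 313}\right)^{2} = \left(-494 + \frac{1}{204}\right)^{2} = \left(- \frac{100775}{204}\right)^{2} = \frac{10155600625}{41616}$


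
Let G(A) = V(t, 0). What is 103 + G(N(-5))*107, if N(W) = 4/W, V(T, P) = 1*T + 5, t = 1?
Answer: 745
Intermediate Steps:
V(T, P) = 5 + T (V(T, P) = T + 5 = 5 + T)
G(A) = 6 (G(A) = 5 + 1 = 6)
103 + G(N(-5))*107 = 103 + 6*107 = 103 + 642 = 745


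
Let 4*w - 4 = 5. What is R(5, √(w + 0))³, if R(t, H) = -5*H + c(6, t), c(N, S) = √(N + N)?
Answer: -5535/8 + 723*√3/2 ≈ -65.739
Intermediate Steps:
w = 9/4 (w = 1 + (¼)*5 = 1 + 5/4 = 9/4 ≈ 2.2500)
c(N, S) = √2*√N (c(N, S) = √(2*N) = √2*√N)
R(t, H) = -5*H + 2*√3 (R(t, H) = -5*H + √2*√6 = -5*H + 2*√3)
R(5, √(w + 0))³ = (-5*√(9/4 + 0) + 2*√3)³ = (-5*√(9/4) + 2*√3)³ = (-5*3/2 + 2*√3)³ = (-15/2 + 2*√3)³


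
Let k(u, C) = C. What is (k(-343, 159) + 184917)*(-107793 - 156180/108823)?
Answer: -2171036575565244/108823 ≈ -1.9950e+10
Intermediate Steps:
(k(-343, 159) + 184917)*(-107793 - 156180/108823) = (159 + 184917)*(-107793 - 156180/108823) = 185076*(-107793 - 156180*1/108823) = 185076*(-107793 - 156180/108823) = 185076*(-11730513819/108823) = -2171036575565244/108823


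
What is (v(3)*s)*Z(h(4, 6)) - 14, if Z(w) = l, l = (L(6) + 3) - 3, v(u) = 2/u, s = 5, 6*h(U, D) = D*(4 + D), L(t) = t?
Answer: 6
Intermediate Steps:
h(U, D) = D*(4 + D)/6 (h(U, D) = (D*(4 + D))/6 = D*(4 + D)/6)
l = 6 (l = (6 + 3) - 3 = 9 - 3 = 6)
Z(w) = 6
(v(3)*s)*Z(h(4, 6)) - 14 = ((2/3)*5)*6 - 14 = ((2*(⅓))*5)*6 - 14 = ((⅔)*5)*6 - 14 = (10/3)*6 - 14 = 20 - 14 = 6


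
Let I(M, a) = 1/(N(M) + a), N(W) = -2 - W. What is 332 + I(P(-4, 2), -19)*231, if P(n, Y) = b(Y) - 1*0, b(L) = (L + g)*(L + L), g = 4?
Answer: 4903/15 ≈ 326.87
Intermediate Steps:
b(L) = 2*L*(4 + L) (b(L) = (L + 4)*(L + L) = (4 + L)*(2*L) = 2*L*(4 + L))
P(n, Y) = 2*Y*(4 + Y) (P(n, Y) = 2*Y*(4 + Y) - 1*0 = 2*Y*(4 + Y) + 0 = 2*Y*(4 + Y))
I(M, a) = 1/(-2 + a - M) (I(M, a) = 1/((-2 - M) + a) = 1/(-2 + a - M))
332 + I(P(-4, 2), -19)*231 = 332 + 231/(-2 - 19 - 2*2*(4 + 2)) = 332 + 231/(-2 - 19 - 2*2*6) = 332 + 231/(-2 - 19 - 1*24) = 332 + 231/(-2 - 19 - 24) = 332 + 231/(-45) = 332 - 1/45*231 = 332 - 77/15 = 4903/15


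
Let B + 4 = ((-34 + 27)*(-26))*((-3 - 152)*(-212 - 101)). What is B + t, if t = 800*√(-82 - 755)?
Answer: 8829726 + 2400*I*√93 ≈ 8.8297e+6 + 23145.0*I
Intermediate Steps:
B = 8829726 (B = -4 + ((-34 + 27)*(-26))*((-3 - 152)*(-212 - 101)) = -4 + (-7*(-26))*(-155*(-313)) = -4 + 182*48515 = -4 + 8829730 = 8829726)
t = 2400*I*√93 (t = 800*√(-837) = 800*(3*I*√93) = 2400*I*√93 ≈ 23145.0*I)
B + t = 8829726 + 2400*I*√93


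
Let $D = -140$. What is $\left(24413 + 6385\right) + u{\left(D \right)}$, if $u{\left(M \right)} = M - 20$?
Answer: $30638$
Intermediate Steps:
$u{\left(M \right)} = -20 + M$ ($u{\left(M \right)} = M - 20 = -20 + M$)
$\left(24413 + 6385\right) + u{\left(D \right)} = \left(24413 + 6385\right) - 160 = 30798 - 160 = 30638$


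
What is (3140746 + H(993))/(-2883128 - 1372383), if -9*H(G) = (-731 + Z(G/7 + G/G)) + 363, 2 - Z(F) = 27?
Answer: -9422369/12766533 ≈ -0.73805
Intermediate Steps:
Z(F) = -25 (Z(F) = 2 - 1*27 = 2 - 27 = -25)
H(G) = 131/3 (H(G) = -((-731 - 25) + 363)/9 = -(-756 + 363)/9 = -⅑*(-393) = 131/3)
(3140746 + H(993))/(-2883128 - 1372383) = (3140746 + 131/3)/(-2883128 - 1372383) = (9422369/3)/(-4255511) = (9422369/3)*(-1/4255511) = -9422369/12766533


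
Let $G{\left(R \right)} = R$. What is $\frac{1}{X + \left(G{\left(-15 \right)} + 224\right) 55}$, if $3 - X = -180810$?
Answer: $\frac{1}{192308} \approx 5.2 \cdot 10^{-6}$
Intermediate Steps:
$X = 180813$ ($X = 3 - -180810 = 3 + 180810 = 180813$)
$\frac{1}{X + \left(G{\left(-15 \right)} + 224\right) 55} = \frac{1}{180813 + \left(-15 + 224\right) 55} = \frac{1}{180813 + 209 \cdot 55} = \frac{1}{180813 + 11495} = \frac{1}{192308}$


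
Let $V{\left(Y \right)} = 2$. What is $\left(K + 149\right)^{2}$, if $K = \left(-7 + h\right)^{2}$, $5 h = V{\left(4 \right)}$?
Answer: $\frac{23174596}{625} \approx 37079.0$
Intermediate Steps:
$h = \frac{2}{5}$ ($h = \frac{1}{5} \cdot 2 = \frac{2}{5} \approx 0.4$)
$K = \frac{1089}{25}$ ($K = \left(-7 + \frac{2}{5}\right)^{2} = \left(- \frac{33}{5}\right)^{2} = \frac{1089}{25} \approx 43.56$)
$\left(K + 149\right)^{2} = \left(\frac{1089}{25} + 149\right)^{2} = \left(\frac{4814}{25}\right)^{2} = \frac{23174596}{625}$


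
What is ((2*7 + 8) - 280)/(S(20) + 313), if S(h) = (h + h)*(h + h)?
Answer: -258/1913 ≈ -0.13487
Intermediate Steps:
S(h) = 4*h² (S(h) = (2*h)*(2*h) = 4*h²)
((2*7 + 8) - 280)/(S(20) + 313) = ((2*7 + 8) - 280)/(4*20² + 313) = ((14 + 8) - 280)/(4*400 + 313) = (22 - 280)/(1600 + 313) = -258/1913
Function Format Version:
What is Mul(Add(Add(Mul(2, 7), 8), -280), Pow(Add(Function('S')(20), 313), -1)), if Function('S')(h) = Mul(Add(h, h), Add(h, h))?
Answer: Rational(-258, 1913) ≈ -0.13487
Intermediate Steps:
Function('S')(h) = Mul(4, Pow(h, 2)) (Function('S')(h) = Mul(Mul(2, h), Mul(2, h)) = Mul(4, Pow(h, 2)))
Mul(Add(Add(Mul(2, 7), 8), -280), Pow(Add(Function('S')(20), 313), -1)) = Mul(Add(Add(Mul(2, 7), 8), -280), Pow(Add(Mul(4, Pow(20, 2)), 313), -1)) = Mul(Add(Add(14, 8), -280), Pow(Add(Mul(4, 400), 313), -1)) = Mul(Add(22, -280), Pow(Add(1600, 313), -1)) = Mul(-258, Pow(1913, -1)) = Mul(-258, Rational(1, 1913)) = Rational(-258, 1913)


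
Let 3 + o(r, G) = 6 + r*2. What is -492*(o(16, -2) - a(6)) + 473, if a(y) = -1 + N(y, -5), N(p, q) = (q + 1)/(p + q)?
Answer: -19207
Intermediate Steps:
o(r, G) = 3 + 2*r (o(r, G) = -3 + (6 + r*2) = -3 + (6 + 2*r) = 3 + 2*r)
N(p, q) = (1 + q)/(p + q)
a(y) = -1 - 4/(-5 + y) (a(y) = -1 + (1 - 5)/(y - 5) = -1 - 4/(-5 + y))
-492*(o(16, -2) - a(6)) + 473 = -492*((3 + 2*16) - (1 - 1*6)/(-5 + 6)) + 473 = -492*((3 + 32) - (1 - 6)/1) + 473 = -492*(35 - (-5)) + 473 = -492*(35 - 1*(-5)) + 473 = -492*(35 + 5) + 473 = -492*40 + 473 = -19680 + 473 = -19207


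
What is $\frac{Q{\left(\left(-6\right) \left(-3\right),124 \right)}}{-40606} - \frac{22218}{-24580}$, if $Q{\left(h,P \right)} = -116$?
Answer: $\frac{226258847}{249523870} \approx 0.90676$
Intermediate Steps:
$\frac{Q{\left(\left(-6\right) \left(-3\right),124 \right)}}{-40606} - \frac{22218}{-24580} = - \frac{116}{-40606} - \frac{22218}{-24580} = \left(-116\right) \left(- \frac{1}{40606}\right) - - \frac{11109}{12290} = \frac{58}{20303} + \frac{11109}{12290} = \frac{226258847}{249523870}$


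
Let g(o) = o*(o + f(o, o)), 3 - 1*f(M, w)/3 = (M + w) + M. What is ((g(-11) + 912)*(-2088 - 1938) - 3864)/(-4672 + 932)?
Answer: -310083/1870 ≈ -165.82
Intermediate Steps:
f(M, w) = 9 - 6*M - 3*w (f(M, w) = 9 - 3*((M + w) + M) = 9 - 3*(w + 2*M) = 9 + (-6*M - 3*w) = 9 - 6*M - 3*w)
g(o) = o*(9 - 8*o) (g(o) = o*(o + (9 - 6*o - 3*o)) = o*(o + (9 - 9*o)) = o*(9 - 8*o))
((g(-11) + 912)*(-2088 - 1938) - 3864)/(-4672 + 932) = ((-11*(9 - 8*(-11)) + 912)*(-2088 - 1938) - 3864)/(-4672 + 932) = ((-11*(9 + 88) + 912)*(-4026) - 3864)/(-3740) = ((-11*97 + 912)*(-4026) - 3864)*(-1/3740) = ((-1067 + 912)*(-4026) - 3864)*(-1/3740) = (-155*(-4026) - 3864)*(-1/3740) = (624030 - 3864)*(-1/3740) = 620166*(-1/3740) = -310083/1870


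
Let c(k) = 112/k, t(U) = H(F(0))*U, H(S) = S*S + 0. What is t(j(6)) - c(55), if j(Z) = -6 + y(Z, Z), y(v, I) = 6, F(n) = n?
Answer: -112/55 ≈ -2.0364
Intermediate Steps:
H(S) = S² (H(S) = S² + 0 = S²)
j(Z) = 0 (j(Z) = -6 + 6 = 0)
t(U) = 0 (t(U) = 0²*U = 0*U = 0)
t(j(6)) - c(55) = 0 - 112/55 = -112/55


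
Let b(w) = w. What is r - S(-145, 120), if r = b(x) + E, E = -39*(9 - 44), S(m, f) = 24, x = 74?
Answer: 1415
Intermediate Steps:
E = 1365 (E = -39*(-35) = 1365)
r = 1439 (r = 74 + 1365 = 1439)
r - S(-145, 120) = 1439 - 1*24 = 1439 - 24 = 1415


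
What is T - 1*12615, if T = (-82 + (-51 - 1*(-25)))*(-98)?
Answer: -2031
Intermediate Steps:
T = 10584 (T = (-82 + (-51 + 25))*(-98) = (-82 - 26)*(-98) = -108*(-98) = 10584)
T - 1*12615 = 10584 - 1*12615 = 10584 - 12615 = -2031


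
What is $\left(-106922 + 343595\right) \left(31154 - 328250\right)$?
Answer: $-70314601608$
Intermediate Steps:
$\left(-106922 + 343595\right) \left(31154 - 328250\right) = 236673 \left(-297096\right) = -70314601608$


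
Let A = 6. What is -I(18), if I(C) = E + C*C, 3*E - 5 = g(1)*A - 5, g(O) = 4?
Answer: -332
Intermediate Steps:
E = 8 (E = 5/3 + (4*6 - 5)/3 = 5/3 + (24 - 5)/3 = 5/3 + (⅓)*19 = 5/3 + 19/3 = 8)
I(C) = 8 + C² (I(C) = 8 + C*C = 8 + C²)
-I(18) = -(8 + 18²) = -(8 + 324) = -1*332 = -332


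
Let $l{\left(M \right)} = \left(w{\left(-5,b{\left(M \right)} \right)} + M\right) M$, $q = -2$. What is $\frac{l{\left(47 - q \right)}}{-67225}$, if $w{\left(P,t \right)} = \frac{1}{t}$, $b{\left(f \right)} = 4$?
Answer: $- \frac{9653}{268900} \approx -0.035898$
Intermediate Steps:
$l{\left(M \right)} = M \left(\frac{1}{4} + M\right)$ ($l{\left(M \right)} = \left(\frac{1}{4} + M\right) M = M \left(\frac{1}{4} + M\right)$)
$\frac{l{\left(47 - q \right)}}{-67225} = \frac{\left(47 - -2\right) \left(\frac{1}{4} + \left(47 - -2\right)\right)}{-67225} = \left(47 + 2\right) \left(\frac{1}{4} + \left(47 + 2\right)\right) \left(- \frac{1}{67225}\right) = 49 \left(\frac{1}{4} + 49\right) \left(- \frac{1}{67225}\right) = 49 \cdot \frac{197}{4} \left(- \frac{1}{67225}\right) = \frac{9653}{4} \left(- \frac{1}{67225}\right) = - \frac{9653}{268900}$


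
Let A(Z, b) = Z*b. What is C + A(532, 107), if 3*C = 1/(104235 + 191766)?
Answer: 50548682773/888003 ≈ 56924.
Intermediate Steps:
C = 1/888003 (C = 1/(3*(104235 + 191766)) = (1/3)/296001 = (1/3)*(1/296001) = 1/888003 ≈ 1.1261e-6)
C + A(532, 107) = 1/888003 + 532*107 = 1/888003 + 56924 = 50548682773/888003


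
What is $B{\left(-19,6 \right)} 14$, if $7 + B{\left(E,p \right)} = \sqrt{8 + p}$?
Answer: $-98 + 14 \sqrt{14} \approx -45.617$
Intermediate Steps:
$B{\left(E,p \right)} = -7 + \sqrt{8 + p}$
$B{\left(-19,6 \right)} 14 = \left(-7 + \sqrt{8 + 6}\right) 14 = \left(-7 + \sqrt{14}\right) 14 = -98 + 14 \sqrt{14}$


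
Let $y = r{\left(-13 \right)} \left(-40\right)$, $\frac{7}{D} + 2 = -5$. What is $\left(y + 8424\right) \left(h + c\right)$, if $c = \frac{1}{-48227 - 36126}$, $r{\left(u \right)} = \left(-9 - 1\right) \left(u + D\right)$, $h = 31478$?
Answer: $\frac{7498464781992}{84353} \approx 8.8894 \cdot 10^{7}$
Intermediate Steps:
$D = -1$ ($D = \frac{7}{-2 - 5} = \frac{7}{-7} = 7 \left(- \frac{1}{7}\right) = -1$)
$r{\left(u \right)} = 10 - 10 u$ ($r{\left(u \right)} = \left(-9 - 1\right) \left(u - 1\right) = - 10 \left(-1 + u\right) = 10 - 10 u$)
$y = -5600$ ($y = \left(10 - -130\right) \left(-40\right) = \left(10 + 130\right) \left(-40\right) = 140 \left(-40\right) = -5600$)
$c = - \frac{1}{84353}$ ($c = \frac{1}{-84353} = - \frac{1}{84353} \approx -1.1855 \cdot 10^{-5}$)
$\left(y + 8424\right) \left(h + c\right) = \left(-5600 + 8424\right) \left(31478 - \frac{1}{84353}\right) = 2824 \cdot \frac{2655263733}{84353} = \frac{7498464781992}{84353}$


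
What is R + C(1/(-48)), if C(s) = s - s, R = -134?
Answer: -134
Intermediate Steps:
C(s) = 0
R + C(1/(-48)) = -134 + 0 = -134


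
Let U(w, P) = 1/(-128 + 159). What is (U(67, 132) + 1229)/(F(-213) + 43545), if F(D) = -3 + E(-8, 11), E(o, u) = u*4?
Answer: 19050/675583 ≈ 0.028198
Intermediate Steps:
E(o, u) = 4*u
U(w, P) = 1/31
F(D) = 41 (F(D) = -3 + 4*11 = -3 + 44 = 41)
(U(67, 132) + 1229)/(F(-213) + 43545) = (1/31 + 1229)/(41 + 43545) = (38100/31)/43586 = (38100/31)*(1/43586) = 19050/675583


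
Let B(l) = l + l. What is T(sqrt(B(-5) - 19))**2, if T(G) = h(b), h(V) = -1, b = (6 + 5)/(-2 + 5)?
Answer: 1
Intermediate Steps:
B(l) = 2*l
b = 11/3 ≈ 3.6667
T(G) = -1
T(sqrt(B(-5) - 19))**2 = (-1)**2 = 1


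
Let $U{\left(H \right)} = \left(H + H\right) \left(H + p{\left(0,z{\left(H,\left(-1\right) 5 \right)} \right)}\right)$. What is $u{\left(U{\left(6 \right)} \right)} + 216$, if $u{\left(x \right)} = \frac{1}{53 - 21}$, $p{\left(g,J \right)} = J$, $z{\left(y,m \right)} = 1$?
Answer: $\frac{6913}{32} \approx 216.03$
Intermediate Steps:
$U{\left(H \right)} = 2 H \left(1 + H\right)$ ($U{\left(H \right)} = \left(H + H\right) \left(H + 1\right) = 2 H \left(1 + H\right)$)
$u{\left(x \right)} = \frac{1}{32}$
$u{\left(U{\left(6 \right)} \right)} + 216 = \frac{1}{32} + 216 = \frac{6913}{32}$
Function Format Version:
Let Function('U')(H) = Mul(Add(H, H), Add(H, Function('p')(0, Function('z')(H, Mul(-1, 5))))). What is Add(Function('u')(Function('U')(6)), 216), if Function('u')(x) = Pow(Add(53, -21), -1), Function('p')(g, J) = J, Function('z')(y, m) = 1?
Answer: Rational(6913, 32) ≈ 216.03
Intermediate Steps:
Function('U')(H) = Mul(2, H, Add(1, H)) (Function('U')(H) = Mul(Add(H, H), Add(H, 1)) = Mul(Mul(2, H), Add(1, H)) = Mul(2, H, Add(1, H)))
Function('u')(x) = Rational(1, 32) (Function('u')(x) = Pow(32, -1) = Rational(1, 32))
Add(Function('u')(Function('U')(6)), 216) = Add(Rational(1, 32), 216) = Rational(6913, 32)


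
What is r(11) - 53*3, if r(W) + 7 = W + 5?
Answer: -150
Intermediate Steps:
r(W) = -2 + W (r(W) = -7 + (W + 5) = -7 + (5 + W) = -2 + W)
r(11) - 53*3 = (-2 + 11) - 53*3 = 9 - 159 = -150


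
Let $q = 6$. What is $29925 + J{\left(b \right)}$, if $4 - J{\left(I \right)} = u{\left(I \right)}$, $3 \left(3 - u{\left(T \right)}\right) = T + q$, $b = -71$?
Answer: $\frac{89713}{3} \approx 29904.0$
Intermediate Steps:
$u{\left(T \right)} = 1 - \frac{T}{3}$ ($u{\left(T \right)} = 3 - \frac{T + 6}{3} = 3 - \frac{6 + T}{3} = 3 - \left(2 + \frac{T}{3}\right) = 1 - \frac{T}{3}$)
$J{\left(I \right)} = 3 + \frac{I}{3}$ ($J{\left(I \right)} = 4 - \left(1 - \frac{I}{3}\right) = 4 + \left(-1 + \frac{I}{3}\right) = 3 + \frac{I}{3}$)
$29925 + J{\left(b \right)} = 29925 + \left(3 + \frac{1}{3} \left(-71\right)\right) = 29925 + \left(3 - \frac{71}{3}\right) = 29925 - \frac{62}{3} = \frac{89713}{3}$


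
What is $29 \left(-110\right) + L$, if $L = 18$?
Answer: $-3172$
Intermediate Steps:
$29 \left(-110\right) + L = 29 \left(-110\right) + 18 = -3190 + 18 = -3172$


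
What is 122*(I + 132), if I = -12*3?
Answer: 11712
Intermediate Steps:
I = -36 (I = -2*18 = -36)
122*(I + 132) = 122*(-36 + 132) = 122*96 = 11712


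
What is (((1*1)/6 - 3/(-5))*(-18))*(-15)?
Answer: 207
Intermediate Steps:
(((1*1)/6 - 3/(-5))*(-18))*(-15) = ((1*(1/6) - 3*(-1/5))*(-18))*(-15) = ((1/6 + 3/5)*(-18))*(-15) = ((23/30)*(-18))*(-15) = -69/5*(-15) = 207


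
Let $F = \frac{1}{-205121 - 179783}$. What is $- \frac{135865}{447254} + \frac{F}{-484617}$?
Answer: $- \frac{12671518636031033}{41713372804912536} \approx -0.30378$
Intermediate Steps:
$F = - \frac{1}{384904}$ ($F = \frac{1}{-384904} = - \frac{1}{384904} \approx -2.5981 \cdot 10^{-6}$)
$- \frac{135865}{447254} + \frac{F}{-484617} = - \frac{135865}{447254} - \frac{1}{384904 \left(-484617\right)} = \left(-135865\right) \frac{1}{447254} - - \frac{1}{186531021768} = - \frac{135865}{447254} + \frac{1}{186531021768} = - \frac{12671518636031033}{41713372804912536}$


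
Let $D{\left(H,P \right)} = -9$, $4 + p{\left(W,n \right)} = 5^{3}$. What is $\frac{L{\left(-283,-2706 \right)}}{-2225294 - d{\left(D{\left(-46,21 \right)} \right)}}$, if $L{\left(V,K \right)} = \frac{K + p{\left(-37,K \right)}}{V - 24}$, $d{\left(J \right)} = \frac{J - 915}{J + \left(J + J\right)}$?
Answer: $- \frac{23265}{6148581878} \approx -3.7838 \cdot 10^{-6}$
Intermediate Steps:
$p{\left(W,n \right)} = 121$ ($p{\left(W,n \right)} = -4 + 5^{3} = -4 + 125 = 121$)
$d{\left(J \right)} = \frac{-915 + J}{3 J}$ ($d{\left(J \right)} = \frac{-915 + J}{J + 2 J} = \frac{-915 + J}{3 J}$)
$L{\left(V,K \right)} = \frac{121 + K}{-24 + V}$ ($L{\left(V,K \right)} = \frac{K + 121}{V - 24} = \frac{121 + K}{-24 + V}$)
$\frac{L{\left(-283,-2706 \right)}}{-2225294 - d{\left(D{\left(-46,21 \right)} \right)}} = \frac{\frac{1}{-24 - 283} \left(121 - 2706\right)}{-2225294 - \frac{-915 - 9}{3 \left(-9\right)}} = \frac{\frac{1}{-307} \left(-2585\right)}{-2225294 - \frac{1}{3} \left(- \frac{1}{9}\right) \left(-924\right)} = \frac{\left(- \frac{1}{307}\right) \left(-2585\right)}{-2225294 - \frac{308}{9}} = \frac{2585}{307 \left(-2225294 - \frac{308}{9}\right)} = \frac{2585}{307 \left(- \frac{20027954}{9}\right)} = \frac{2585}{307} \left(- \frac{9}{20027954}\right) = - \frac{23265}{6148581878}$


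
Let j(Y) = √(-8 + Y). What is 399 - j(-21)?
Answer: 399 - I*√29 ≈ 399.0 - 5.3852*I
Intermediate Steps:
399 - j(-21) = 399 - √(-8 - 21) = 399 - √(-29) = 399 - I*√29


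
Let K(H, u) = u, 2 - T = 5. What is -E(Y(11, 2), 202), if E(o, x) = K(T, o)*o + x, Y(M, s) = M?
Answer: -323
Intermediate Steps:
T = -3 (T = 2 - 1*5 = 2 - 5 = -3)
E(o, x) = x + o**2 (E(o, x) = o*o + x = o**2 + x = x + o**2)
-E(Y(11, 2), 202) = -(202 + 11**2) = -(202 + 121) = -1*323 = -323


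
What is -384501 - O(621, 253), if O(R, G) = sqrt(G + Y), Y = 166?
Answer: -384501 - sqrt(419) ≈ -3.8452e+5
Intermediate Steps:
O(R, G) = sqrt(166 + G) (O(R, G) = sqrt(G + 166) = sqrt(166 + G))
-384501 - O(621, 253) = -384501 - sqrt(166 + 253) = -384501 - sqrt(419)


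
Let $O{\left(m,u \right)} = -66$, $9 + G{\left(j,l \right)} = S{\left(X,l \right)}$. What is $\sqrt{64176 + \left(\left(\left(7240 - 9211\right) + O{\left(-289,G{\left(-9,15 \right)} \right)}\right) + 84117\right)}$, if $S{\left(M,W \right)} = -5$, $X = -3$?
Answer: $4 \sqrt{9141} \approx 382.43$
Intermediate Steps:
$G{\left(j,l \right)} = -14$ ($G{\left(j,l \right)} = -9 - 5 = -14$)
$\sqrt{64176 + \left(\left(\left(7240 - 9211\right) + O{\left(-289,G{\left(-9,15 \right)} \right)}\right) + 84117\right)} = \sqrt{64176 + \left(\left(\left(7240 - 9211\right) - 66\right) + 84117\right)} = \sqrt{64176 + \left(\left(-1971 - 66\right) + 84117\right)} = \sqrt{64176 + \left(-2037 + 84117\right)} = \sqrt{64176 + 82080} = \sqrt{146256} = 4 \sqrt{9141}$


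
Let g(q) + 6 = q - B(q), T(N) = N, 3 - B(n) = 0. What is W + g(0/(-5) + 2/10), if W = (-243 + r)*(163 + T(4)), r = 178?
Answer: -54319/5 ≈ -10864.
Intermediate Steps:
B(n) = 3 (B(n) = 3 - 1*0 = 3 + 0 = 3)
g(q) = -9 + q (g(q) = -6 + (q - 1*3) = -6 + (q - 3) = -6 + (-3 + q) = -9 + q)
W = -10855 (W = (-243 + 178)*(163 + 4) = -65*167 = -10855)
W + g(0/(-5) + 2/10) = -10855 + (-9 + (0/(-5) + 2/10)) = -10855 + (-9 + (0*(-1/5) + 2*(1/10))) = -10855 + (-9 + (0 + 1/5)) = -10855 + (-9 + 1/5) = -10855 - 44/5 = -54319/5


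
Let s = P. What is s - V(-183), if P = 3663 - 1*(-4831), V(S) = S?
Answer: 8677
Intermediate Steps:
P = 8494 (P = 3663 + 4831 = 8494)
s = 8494
s - V(-183) = 8494 - 1*(-183) = 8494 + 183 = 8677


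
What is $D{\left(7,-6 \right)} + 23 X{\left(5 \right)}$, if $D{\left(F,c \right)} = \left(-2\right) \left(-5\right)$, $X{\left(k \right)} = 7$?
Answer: $171$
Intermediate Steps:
$D{\left(F,c \right)} = 10$
$D{\left(7,-6 \right)} + 23 X{\left(5 \right)} = 10 + 23 \cdot 7 = 10 + 161 = 171$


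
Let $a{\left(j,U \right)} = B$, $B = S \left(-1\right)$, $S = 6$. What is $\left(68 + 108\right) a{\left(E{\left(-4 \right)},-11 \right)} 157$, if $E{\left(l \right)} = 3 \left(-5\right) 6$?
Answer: $-165792$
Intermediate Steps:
$B = -6$ ($B = 6 \left(-1\right) = -6$)
$E{\left(l \right)} = -90$ ($E{\left(l \right)} = \left(-15\right) 6 = -90$)
$a{\left(j,U \right)} = -6$
$\left(68 + 108\right) a{\left(E{\left(-4 \right)},-11 \right)} 157 = \left(68 + 108\right) \left(-6\right) 157 = 176 \left(-6\right) 157 = \left(-1056\right) 157 = -165792$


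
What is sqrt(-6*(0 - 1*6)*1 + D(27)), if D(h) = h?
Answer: 3*sqrt(7) ≈ 7.9373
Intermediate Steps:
sqrt(-6*(0 - 1*6)*1 + D(27)) = sqrt(-6*(0 - 1*6)*1 + 27) = sqrt(-6*(0 - 6)*1 + 27) = sqrt(-6*(-6)*1 + 27) = sqrt(36*1 + 27) = sqrt(36 + 27) = sqrt(63) = 3*sqrt(7)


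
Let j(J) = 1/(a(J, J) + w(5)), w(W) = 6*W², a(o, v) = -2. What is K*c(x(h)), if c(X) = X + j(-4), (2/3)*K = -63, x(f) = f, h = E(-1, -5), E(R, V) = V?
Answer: 139671/296 ≈ 471.86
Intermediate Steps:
h = -5
K = -189/2 (K = (3/2)*(-63) = -189/2 ≈ -94.500)
j(J) = 1/148 (j(J) = 1/(-2 + 6*5²) = 1/(-2 + 6*25) = 1/(-2 + 150) = 1/148)
c(X) = 1/148 + X (c(X) = X + 1/148 = 1/148 + X)
K*c(x(h)) = -189*(1/148 - 5)/2 = -189/2*(-739/148) = 139671/296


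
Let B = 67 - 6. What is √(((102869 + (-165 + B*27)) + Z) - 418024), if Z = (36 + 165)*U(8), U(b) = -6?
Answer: I*√314879 ≈ 561.14*I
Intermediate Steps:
B = 61
Z = -1206 (Z = (36 + 165)*(-6) = 201*(-6) = -1206)
√(((102869 + (-165 + B*27)) + Z) - 418024) = √(((102869 + (-165 + 61*27)) - 1206) - 418024) = √(((102869 + (-165 + 1647)) - 1206) - 418024) = √(((102869 + 1482) - 1206) - 418024) = √((104351 - 1206) - 418024) = √(103145 - 418024) = √(-314879) = I*√314879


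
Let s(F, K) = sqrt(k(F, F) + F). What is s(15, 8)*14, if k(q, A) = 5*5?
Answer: 28*sqrt(10) ≈ 88.544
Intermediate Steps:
k(q, A) = 25
s(F, K) = sqrt(25 + F)
s(15, 8)*14 = sqrt(25 + 15)*14 = sqrt(40)*14 = (2*sqrt(10))*14 = 28*sqrt(10)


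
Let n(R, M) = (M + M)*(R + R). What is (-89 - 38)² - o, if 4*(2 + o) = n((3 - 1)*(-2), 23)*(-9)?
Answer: 15303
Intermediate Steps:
n(R, M) = 4*M*R (n(R, M) = (2*M)*(2*R) = 4*M*R)
o = 826 (o = -2 + ((4*23*((3 - 1)*(-2)))*(-9))/4 = -2 + ((4*23*(2*(-2)))*(-9))/4 = -2 + ((4*23*(-4))*(-9))/4 = -2 + (-368*(-9))/4 = -2 + (¼)*3312 = -2 + 828 = 826)
(-89 - 38)² - o = (-89 - 38)² - 1*826 = (-127)² - 826 = 16129 - 826 = 15303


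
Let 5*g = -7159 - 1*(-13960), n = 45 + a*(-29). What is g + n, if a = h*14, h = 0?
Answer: 7026/5 ≈ 1405.2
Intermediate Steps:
a = 0 (a = 0*14 = 0)
n = 45 (n = 45 + 0*(-29) = 45 + 0 = 45)
g = 6801/5 (g = (-7159 - 1*(-13960))/5 = (-7159 + 13960)/5 = (⅕)*6801 = 6801/5 ≈ 1360.2)
g + n = 6801/5 + 45 = 7026/5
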